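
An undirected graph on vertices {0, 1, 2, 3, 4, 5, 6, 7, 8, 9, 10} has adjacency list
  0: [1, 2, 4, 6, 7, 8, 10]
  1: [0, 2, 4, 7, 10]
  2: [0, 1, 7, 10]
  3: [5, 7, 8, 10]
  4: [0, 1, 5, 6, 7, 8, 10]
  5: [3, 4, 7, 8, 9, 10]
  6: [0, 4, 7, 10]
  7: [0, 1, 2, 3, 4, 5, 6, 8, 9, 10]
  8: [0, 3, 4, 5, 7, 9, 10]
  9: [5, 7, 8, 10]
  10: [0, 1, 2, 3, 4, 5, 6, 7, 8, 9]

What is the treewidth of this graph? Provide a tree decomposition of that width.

Treewidth 4.
One optimal decomposition is:
Bags: B1 = {0, 1, 4, 7, 10}  B2 = {0, 4, 7, 8, 10}  B3 = {4, 5, 7, 8, 10}  B4 = {3, 5, 7, 8, 10}  B5 = {0, 1, 2, 7, 10}  B6 = {0, 4, 6, 7, 10}  B7 = {5, 7, 8, 9, 10}
Tree: B1–B2, B2–B3, B3–B4, B1–B5, B1–B6, B4–B7

The largest bag has 5 vertices, giving width 4; this decomposition certifies tw(G) ≤ 4. On the other hand G contains the 5-clique {0, 1, 2, 7, 10}. A clique must lie in a single bag of any decomposition, so no decomposition can have width below 4. Combining the bounds, tw(G) = 4.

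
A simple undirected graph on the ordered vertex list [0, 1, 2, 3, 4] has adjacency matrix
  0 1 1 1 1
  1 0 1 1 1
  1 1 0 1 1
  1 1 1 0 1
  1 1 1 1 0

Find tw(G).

4

A width-4 tree decomposition is:
Bags: B1 = {0, 1, 2, 3, 4}
Tree: (single bag)
With just one bag of size 5, the width is 5 − 1 = 4, so tw(G) ≤ 4. On the other hand G contains the 5-clique {0, 1, 2, 3, 4}. A clique must lie in a single bag of any decomposition, so no decomposition can have width below 4. The upper and lower bounds meet at 4, so that is the treewidth.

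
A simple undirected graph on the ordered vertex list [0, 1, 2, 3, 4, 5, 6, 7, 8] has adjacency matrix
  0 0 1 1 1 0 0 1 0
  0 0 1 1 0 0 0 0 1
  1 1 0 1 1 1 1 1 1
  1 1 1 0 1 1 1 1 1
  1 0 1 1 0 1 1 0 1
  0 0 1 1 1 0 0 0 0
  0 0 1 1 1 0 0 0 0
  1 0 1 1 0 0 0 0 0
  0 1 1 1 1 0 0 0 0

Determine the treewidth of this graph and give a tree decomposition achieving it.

Treewidth 3.
Bags: B1 = {2, 3, 4, 6}  B2 = {2, 3, 4, 5}  B3 = {2, 3, 4, 8}  B4 = {0, 2, 3, 4}  B5 = {0, 2, 3, 7}  B6 = {1, 2, 3, 8}
Tree: B1–B2, B1–B3, B1–B4, B4–B5, B3–B6

Each bag holds 4 vertices, so the decomposition has width 3, which upper-bounds the treewidth. Conversely, {1, 2, 3, 8} is a clique of size 4, and the vertices of any clique must share a bag in every tree decomposition; so some bag has ≥ 4 vertices and tw(G) ≥ 3. Therefore the treewidth is 3.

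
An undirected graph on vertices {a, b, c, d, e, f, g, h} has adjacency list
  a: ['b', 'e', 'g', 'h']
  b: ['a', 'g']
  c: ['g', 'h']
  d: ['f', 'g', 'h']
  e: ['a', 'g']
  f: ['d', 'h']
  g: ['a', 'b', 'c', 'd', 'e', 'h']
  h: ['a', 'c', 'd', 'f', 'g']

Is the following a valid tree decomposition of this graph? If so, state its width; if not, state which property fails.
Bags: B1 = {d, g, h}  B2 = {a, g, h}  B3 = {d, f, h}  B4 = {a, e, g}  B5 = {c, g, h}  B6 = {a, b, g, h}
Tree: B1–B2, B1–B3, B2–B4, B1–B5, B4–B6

A tree decomposition must satisfy three properties: every vertex lies in some bag; for every edge, both endpoints lie together in some bag; and for every vertex, the bags containing it form a connected subtree. Here bags containing vertex h are not connected in the tree, so the decomposition is invalid.

No — bags containing vertex h are not connected in the tree.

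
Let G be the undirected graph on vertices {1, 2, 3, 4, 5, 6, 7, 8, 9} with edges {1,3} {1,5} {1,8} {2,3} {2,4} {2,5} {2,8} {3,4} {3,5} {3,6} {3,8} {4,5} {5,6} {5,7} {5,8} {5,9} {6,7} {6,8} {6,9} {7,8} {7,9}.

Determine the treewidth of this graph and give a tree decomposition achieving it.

Treewidth 3.
One such decomposition:
Bags: B1 = {2, 3, 4, 5}  B2 = {2, 3, 5, 8}  B3 = {1, 3, 5, 8}  B4 = {3, 5, 6, 8}  B5 = {5, 6, 7, 8}  B6 = {5, 6, 7, 9}
Tree: B1–B2, B2–B3, B3–B4, B4–B5, B5–B6

Each bag holds 4 vertices, so the decomposition has width 3, which upper-bounds the treewidth. For the lower bound, the 4 vertices {5, 6, 7, 9} are pairwise adjacent, and any tree decomposition puts a clique entirely inside one bag — forcing width ≥ 3. Therefore the treewidth is 3.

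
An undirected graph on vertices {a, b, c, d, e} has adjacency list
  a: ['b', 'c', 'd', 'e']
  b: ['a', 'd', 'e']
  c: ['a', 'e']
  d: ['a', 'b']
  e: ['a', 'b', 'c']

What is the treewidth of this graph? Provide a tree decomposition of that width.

Every bag has size at most 3, so the width is 3 − 1 = 2 and tw(G) ≤ 2. For the lower bound, the 3 vertices {a, b, d} are pairwise adjacent, and any tree decomposition puts a clique entirely inside one bag — forcing width ≥ 2. The upper and lower bounds meet at 2, so that is the treewidth.

Treewidth 2.
One optimal decomposition is:
Bags: B1 = {a, b, e}  B2 = {a, b, d}  B3 = {a, c, e}
Tree: B1–B2, B1–B3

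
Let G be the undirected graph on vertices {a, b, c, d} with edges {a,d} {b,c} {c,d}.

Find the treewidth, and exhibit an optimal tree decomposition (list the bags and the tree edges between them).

Every bag has size at most 2, so the width is 2 − 1 = 1 and tw(G) ≤ 1. G has an edge, so its treewidth is at least 1. Therefore the treewidth is 1.

Treewidth 1.
One such decomposition:
Bags: B1 = {a, d}  B2 = {c, d}  B3 = {b, c}
Tree: B1–B2, B2–B3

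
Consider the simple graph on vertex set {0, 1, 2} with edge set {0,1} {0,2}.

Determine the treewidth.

A width-1 tree decomposition is:
Bags: B1 = {0, 1}  B2 = {0, 2}
Tree: B1–B2
The largest bag has 2 vertices, giving width 1; this decomposition certifies tw(G) ≤ 1. G has an edge, so its treewidth is at least 1. Combining the bounds, tw(G) = 1.

1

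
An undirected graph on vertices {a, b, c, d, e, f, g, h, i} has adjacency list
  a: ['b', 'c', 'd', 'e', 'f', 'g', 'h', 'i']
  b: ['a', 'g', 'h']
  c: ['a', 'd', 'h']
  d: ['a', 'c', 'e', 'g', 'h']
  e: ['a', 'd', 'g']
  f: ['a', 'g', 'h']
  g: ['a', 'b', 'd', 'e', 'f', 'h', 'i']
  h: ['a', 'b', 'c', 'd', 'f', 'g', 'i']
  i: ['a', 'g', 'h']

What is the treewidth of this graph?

A width-3 tree decomposition is:
Bags: B1 = {a, d, g, h}  B2 = {a, f, g, h}  B3 = {a, g, h, i}  B4 = {a, c, d, h}  B5 = {a, d, e, g}  B6 = {a, b, g, h}
Tree: B1–B2, B2–B3, B1–B4, B1–B5, B3–B6
Each bag holds 4 vertices, so the decomposition has width 3, which upper-bounds the treewidth. For the lower bound, the 4 vertices {a, d, e, g} are pairwise adjacent, and any tree decomposition puts a clique entirely inside one bag — forcing width ≥ 3. Therefore the treewidth is 3.

3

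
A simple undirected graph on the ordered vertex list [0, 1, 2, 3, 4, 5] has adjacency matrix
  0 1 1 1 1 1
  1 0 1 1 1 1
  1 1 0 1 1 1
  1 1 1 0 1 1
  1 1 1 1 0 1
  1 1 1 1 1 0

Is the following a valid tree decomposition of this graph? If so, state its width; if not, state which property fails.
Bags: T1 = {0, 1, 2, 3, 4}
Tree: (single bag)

No — vertex 5 appears in no bag.

A tree decomposition must satisfy three properties: every vertex lies in some bag; for every edge, both endpoints lie together in some bag; and for every vertex, the bags containing it form a connected subtree. Here vertex 5 appears in no bag, so the decomposition is invalid.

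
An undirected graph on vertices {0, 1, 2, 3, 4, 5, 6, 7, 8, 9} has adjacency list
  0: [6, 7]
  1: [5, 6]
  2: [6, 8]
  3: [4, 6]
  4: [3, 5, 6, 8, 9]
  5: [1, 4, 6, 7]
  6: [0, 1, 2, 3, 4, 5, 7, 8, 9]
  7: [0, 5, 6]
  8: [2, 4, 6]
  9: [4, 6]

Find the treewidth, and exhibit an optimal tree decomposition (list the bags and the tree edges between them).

Each bag holds 3 vertices, so the decomposition has width 2, which upper-bounds the treewidth. Conversely, {0, 6, 7} is a clique of size 3, and the vertices of any clique must share a bag in every tree decomposition; so some bag has ≥ 3 vertices and tw(G) ≥ 2. Hence tw(G) = 2 exactly.

Treewidth 2.
Bags: B1 = {4, 5, 6}  B2 = {4, 6, 8}  B3 = {1, 5, 6}  B4 = {5, 6, 7}  B5 = {4, 6, 9}  B6 = {2, 6, 8}  B7 = {3, 4, 6}  B8 = {0, 6, 7}
Tree: B1–B2, B1–B3, B1–B4, B1–B5, B2–B6, B1–B7, B4–B8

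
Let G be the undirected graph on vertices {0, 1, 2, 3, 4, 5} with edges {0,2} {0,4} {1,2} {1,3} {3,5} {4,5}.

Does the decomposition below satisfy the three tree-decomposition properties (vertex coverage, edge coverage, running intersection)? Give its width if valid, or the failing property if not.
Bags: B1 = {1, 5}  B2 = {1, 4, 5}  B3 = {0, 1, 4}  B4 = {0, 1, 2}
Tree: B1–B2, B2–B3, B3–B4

No — vertex 3 appears in no bag.

A tree decomposition must satisfy three properties: every vertex lies in some bag; for every edge, both endpoints lie together in some bag; and for every vertex, the bags containing it form a connected subtree. Here vertex 3 appears in no bag, so the decomposition is invalid.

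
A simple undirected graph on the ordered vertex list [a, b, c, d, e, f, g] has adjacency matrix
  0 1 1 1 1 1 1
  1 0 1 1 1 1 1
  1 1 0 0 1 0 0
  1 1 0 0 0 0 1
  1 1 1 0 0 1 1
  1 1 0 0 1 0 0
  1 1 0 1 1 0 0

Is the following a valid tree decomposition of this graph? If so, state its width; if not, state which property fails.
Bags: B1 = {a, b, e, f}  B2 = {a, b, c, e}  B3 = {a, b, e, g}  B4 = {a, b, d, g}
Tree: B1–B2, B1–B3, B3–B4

Yes; width 3.

Vertex coverage: the bags together contain {a, b, c, d, e, f, g}, the full vertex set. Edge coverage: each edge of G has both endpoints in at least one bag. Running intersection: for every vertex, the bags containing it form a connected subtree. All three properties hold, so this is a valid tree decomposition of width max|bag| − 1 = 3, and hence tw(G) ≤ 3.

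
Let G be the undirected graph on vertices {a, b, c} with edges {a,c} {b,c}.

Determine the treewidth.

A width-1 tree decomposition is:
Bags: B1 = {b, c}  B2 = {a, c}
Tree: B1–B2
The largest bag has 2 vertices, giving width 1; this decomposition certifies tw(G) ≤ 1. Since G has at least one edge (e.g. b–c), it is not an edgeless graph, so tw(G) ≥ 1. The upper and lower bounds meet at 1, so that is the treewidth.

1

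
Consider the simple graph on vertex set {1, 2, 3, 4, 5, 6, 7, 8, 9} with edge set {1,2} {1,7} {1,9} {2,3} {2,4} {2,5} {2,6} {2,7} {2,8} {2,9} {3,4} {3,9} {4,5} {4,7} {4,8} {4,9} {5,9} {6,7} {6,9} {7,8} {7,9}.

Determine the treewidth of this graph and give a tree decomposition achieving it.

Each bag holds 4 vertices, so the decomposition has width 3, which upper-bounds the treewidth. On the other hand G contains the 4-clique {2, 4, 7, 8}. A clique must lie in a single bag of any decomposition, so no decomposition can have width below 3. Combining the bounds, tw(G) = 3.

Treewidth 3.
Bags: B1 = {1, 2, 7, 9}  B2 = {2, 4, 7, 9}  B3 = {2, 3, 4, 9}  B4 = {2, 6, 7, 9}  B5 = {2, 4, 5, 9}  B6 = {2, 4, 7, 8}
Tree: B1–B2, B2–B3, B2–B4, B2–B5, B2–B6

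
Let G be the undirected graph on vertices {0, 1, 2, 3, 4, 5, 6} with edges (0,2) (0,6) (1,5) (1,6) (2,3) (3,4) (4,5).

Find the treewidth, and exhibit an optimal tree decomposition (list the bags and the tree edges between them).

The largest bag has 3 vertices, giving width 2; this decomposition certifies tw(G) ≤ 2. The edges 2–3–4–5–1–6–0–2 form a cycle, so G is not a tree and its treewidth is at least 2. The upper and lower bounds meet at 2, so that is the treewidth.

Treewidth 2.
One such decomposition:
Bags: B1 = {2, 3, 4}  B2 = {2, 4, 5}  B3 = {1, 2, 5}  B4 = {1, 2, 6}  B5 = {0, 2, 6}
Tree: B1–B2, B2–B3, B3–B4, B4–B5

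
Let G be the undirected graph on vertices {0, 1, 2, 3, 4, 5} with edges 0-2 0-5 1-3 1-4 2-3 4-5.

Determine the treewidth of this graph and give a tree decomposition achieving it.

Treewidth 2.
One optimal decomposition is:
Bags: B1 = {1, 2, 3}  B2 = {0, 1, 2}  B3 = {0, 1, 5}  B4 = {1, 4, 5}
Tree: B1–B2, B2–B3, B3–B4

The largest bag has 3 vertices, giving width 2; this decomposition certifies tw(G) ≤ 2. Since 1–3–2–0–5–4–1 is a cycle in G, G is not acyclic. Forests are exactly the graphs of treewidth ≤ 1, so tw(G) ≥ 2. Hence tw(G) = 2 exactly.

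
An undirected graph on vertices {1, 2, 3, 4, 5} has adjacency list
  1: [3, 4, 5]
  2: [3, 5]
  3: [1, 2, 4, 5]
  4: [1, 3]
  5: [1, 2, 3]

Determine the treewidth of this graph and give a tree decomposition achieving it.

Every bag has size at most 3, so the width is 3 − 1 = 2 and tw(G) ≤ 2. On the other hand G contains the 3-clique {1, 3, 4}. A clique must lie in a single bag of any decomposition, so no decomposition can have width below 2. Hence tw(G) = 2 exactly.

Treewidth 2.
One such decomposition:
Bags: B1 = {2, 3, 5}  B2 = {1, 3, 5}  B3 = {1, 3, 4}
Tree: B1–B2, B2–B3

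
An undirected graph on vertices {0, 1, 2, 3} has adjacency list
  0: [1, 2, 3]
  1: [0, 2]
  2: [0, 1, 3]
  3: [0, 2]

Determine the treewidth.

2

A width-2 tree decomposition is:
Bags: B1 = {0, 1, 2}  B2 = {0, 2, 3}
Tree: B1–B2
Every bag has size at most 3, so the width is 3 − 1 = 2 and tw(G) ≤ 2. For the lower bound, the 3 vertices {0, 1, 2} are pairwise adjacent, and any tree decomposition puts a clique entirely inside one bag — forcing width ≥ 2. Combining the bounds, tw(G) = 2.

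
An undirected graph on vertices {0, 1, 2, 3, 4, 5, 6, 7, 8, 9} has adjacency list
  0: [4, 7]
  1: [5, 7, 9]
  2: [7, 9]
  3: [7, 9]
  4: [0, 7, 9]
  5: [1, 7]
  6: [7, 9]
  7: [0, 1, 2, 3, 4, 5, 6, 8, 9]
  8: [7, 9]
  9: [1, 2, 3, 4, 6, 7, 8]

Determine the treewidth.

A width-2 tree decomposition is:
Bags: B1 = {4, 7, 9}  B2 = {1, 7, 9}  B3 = {6, 7, 9}  B4 = {3, 7, 9}  B5 = {0, 4, 7}  B6 = {7, 8, 9}  B7 = {2, 7, 9}  B8 = {1, 5, 7}
Tree: B1–B2, B2–B3, B2–B4, B1–B5, B3–B6, B3–B7, B2–B8
Every bag has size at most 3, so the width is 3 − 1 = 2 and tw(G) ≤ 2. For the lower bound, the 3 vertices {0, 4, 7} are pairwise adjacent, and any tree decomposition puts a clique entirely inside one bag — forcing width ≥ 2. Hence tw(G) = 2 exactly.

2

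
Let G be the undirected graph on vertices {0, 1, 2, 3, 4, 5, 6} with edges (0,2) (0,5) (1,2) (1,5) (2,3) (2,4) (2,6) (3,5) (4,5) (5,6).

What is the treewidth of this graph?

2

A width-2 tree decomposition is:
Bags: B1 = {1, 2, 5}  B2 = {2, 5, 6}  B3 = {2, 4, 5}  B4 = {0, 2, 5}  B5 = {2, 3, 5}
Tree: B1–B2, B2–B3, B3–B4, B4–B5
Every bag has size at most 3, so the width is 3 − 1 = 2 and tw(G) ≤ 2. For the lower bound, G contains the cycle 2–1–5–6–2, so G is not a forest; only forests have treewidth ≤ 1, hence tw(G) ≥ 2. Therefore the treewidth is 2.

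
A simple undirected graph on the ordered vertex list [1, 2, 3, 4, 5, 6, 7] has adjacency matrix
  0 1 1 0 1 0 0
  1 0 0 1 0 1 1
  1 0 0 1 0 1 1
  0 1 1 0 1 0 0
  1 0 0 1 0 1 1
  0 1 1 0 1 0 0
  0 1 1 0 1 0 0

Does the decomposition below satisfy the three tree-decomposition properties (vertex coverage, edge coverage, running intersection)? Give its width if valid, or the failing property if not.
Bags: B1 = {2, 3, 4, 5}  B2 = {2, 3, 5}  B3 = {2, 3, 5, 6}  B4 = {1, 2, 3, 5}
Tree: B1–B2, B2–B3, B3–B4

No — vertex 7 appears in no bag.

A tree decomposition must satisfy three properties: every vertex lies in some bag; for every edge, both endpoints lie together in some bag; and for every vertex, the bags containing it form a connected subtree. Here vertex 7 appears in no bag, so the decomposition is invalid.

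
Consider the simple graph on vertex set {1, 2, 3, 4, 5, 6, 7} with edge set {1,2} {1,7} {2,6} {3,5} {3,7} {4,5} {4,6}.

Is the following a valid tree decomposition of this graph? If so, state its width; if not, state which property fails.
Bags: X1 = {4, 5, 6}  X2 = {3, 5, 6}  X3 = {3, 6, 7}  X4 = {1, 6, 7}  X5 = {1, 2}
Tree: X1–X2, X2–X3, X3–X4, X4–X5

A tree decomposition must satisfy three properties: every vertex lies in some bag; for every edge, both endpoints lie together in some bag; and for every vertex, the bags containing it form a connected subtree. Here edge (6,2) lies in no bag, so the decomposition is invalid.

No — edge (6,2) lies in no bag.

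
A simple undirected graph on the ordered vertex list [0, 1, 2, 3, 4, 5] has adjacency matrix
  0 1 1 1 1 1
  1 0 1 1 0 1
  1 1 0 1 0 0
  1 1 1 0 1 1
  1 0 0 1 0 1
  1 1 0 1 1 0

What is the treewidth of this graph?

A width-3 tree decomposition is:
Bags: B1 = {0, 1, 3, 5}  B2 = {0, 1, 2, 3}  B3 = {0, 3, 4, 5}
Tree: B1–B2, B1–B3
The largest bag has 4 vertices, giving width 3; this decomposition certifies tw(G) ≤ 3. Conversely, {0, 1, 2, 3} is a clique of size 4, and the vertices of any clique must share a bag in every tree decomposition; so some bag has ≥ 4 vertices and tw(G) ≥ 3. The upper and lower bounds meet at 3, so that is the treewidth.

3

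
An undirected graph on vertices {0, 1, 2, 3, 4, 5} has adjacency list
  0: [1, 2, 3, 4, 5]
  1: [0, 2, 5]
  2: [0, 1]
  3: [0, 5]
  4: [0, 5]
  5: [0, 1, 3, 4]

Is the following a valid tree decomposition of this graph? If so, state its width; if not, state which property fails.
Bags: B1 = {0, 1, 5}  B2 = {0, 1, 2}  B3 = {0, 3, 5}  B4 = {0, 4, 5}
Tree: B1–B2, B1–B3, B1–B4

Vertex coverage: the bags together contain {0, 1, 2, 3, 4, 5}, the full vertex set. Edge coverage: each edge of G has both endpoints in at least one bag. Running intersection: for every vertex, the bags containing it form a connected subtree. All three properties hold, so this is a valid tree decomposition of width max|bag| − 1 = 2, and hence tw(G) ≤ 2.

Yes; width 2.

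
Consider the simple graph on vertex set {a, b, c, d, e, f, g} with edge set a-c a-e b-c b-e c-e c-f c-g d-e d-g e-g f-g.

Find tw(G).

A width-2 tree decomposition is:
Bags: B1 = {c, e, g}  B2 = {b, c, e}  B3 = {a, c, e}  B4 = {d, e, g}  B5 = {c, f, g}
Tree: B1–B2, B1–B3, B1–B4, B1–B5
Each bag holds 3 vertices, so the decomposition has width 2, which upper-bounds the treewidth. On the other hand G contains the 3-clique {d, e, g}. A clique must lie in a single bag of any decomposition, so no decomposition can have width below 2. The upper and lower bounds meet at 2, so that is the treewidth.

2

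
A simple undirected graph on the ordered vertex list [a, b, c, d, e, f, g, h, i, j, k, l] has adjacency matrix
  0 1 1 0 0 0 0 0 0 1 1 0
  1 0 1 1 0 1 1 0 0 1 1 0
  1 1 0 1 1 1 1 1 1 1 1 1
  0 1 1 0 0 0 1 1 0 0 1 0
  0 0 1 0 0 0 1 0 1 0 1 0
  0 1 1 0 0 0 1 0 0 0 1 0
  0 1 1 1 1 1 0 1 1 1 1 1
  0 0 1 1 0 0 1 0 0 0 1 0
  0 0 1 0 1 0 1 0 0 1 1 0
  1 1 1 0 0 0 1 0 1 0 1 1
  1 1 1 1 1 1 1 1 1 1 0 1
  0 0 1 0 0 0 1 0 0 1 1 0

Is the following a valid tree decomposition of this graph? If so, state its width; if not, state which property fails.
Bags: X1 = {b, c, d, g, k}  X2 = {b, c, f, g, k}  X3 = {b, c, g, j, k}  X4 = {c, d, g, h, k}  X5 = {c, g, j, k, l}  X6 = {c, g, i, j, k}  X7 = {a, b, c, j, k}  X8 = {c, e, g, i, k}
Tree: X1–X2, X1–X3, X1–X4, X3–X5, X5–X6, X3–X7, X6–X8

Every vertex of G appears in some bag (union = {a, b, c, d, e, f, g, h, i, j, k, l}); every edge is covered by a bag; and for each vertex v the set of bags containing v is connected in the bag tree. The decomposition is therefore valid. The largest bag has 5 vertices, so the width is 4.

Yes; width 4.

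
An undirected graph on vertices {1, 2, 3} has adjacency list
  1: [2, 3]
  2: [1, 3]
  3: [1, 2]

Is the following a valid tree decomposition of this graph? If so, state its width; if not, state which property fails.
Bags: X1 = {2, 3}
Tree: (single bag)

A tree decomposition must satisfy three properties: every vertex lies in some bag; for every edge, both endpoints lie together in some bag; and for every vertex, the bags containing it form a connected subtree. Here vertex 1 appears in no bag, so the decomposition is invalid.

No — vertex 1 appears in no bag.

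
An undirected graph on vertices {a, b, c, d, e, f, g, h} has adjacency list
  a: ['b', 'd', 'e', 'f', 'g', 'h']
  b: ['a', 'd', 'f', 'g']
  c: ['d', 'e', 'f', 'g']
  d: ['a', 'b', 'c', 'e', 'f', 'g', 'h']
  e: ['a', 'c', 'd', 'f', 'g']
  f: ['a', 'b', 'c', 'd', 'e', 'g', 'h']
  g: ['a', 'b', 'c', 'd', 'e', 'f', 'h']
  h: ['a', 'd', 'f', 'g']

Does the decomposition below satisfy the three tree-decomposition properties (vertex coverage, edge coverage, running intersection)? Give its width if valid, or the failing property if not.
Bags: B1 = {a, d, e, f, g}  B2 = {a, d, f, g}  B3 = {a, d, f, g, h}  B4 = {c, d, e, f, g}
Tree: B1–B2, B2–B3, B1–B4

No — vertex b appears in no bag.

A tree decomposition must satisfy three properties: every vertex lies in some bag; for every edge, both endpoints lie together in some bag; and for every vertex, the bags containing it form a connected subtree. Here vertex b appears in no bag, so the decomposition is invalid.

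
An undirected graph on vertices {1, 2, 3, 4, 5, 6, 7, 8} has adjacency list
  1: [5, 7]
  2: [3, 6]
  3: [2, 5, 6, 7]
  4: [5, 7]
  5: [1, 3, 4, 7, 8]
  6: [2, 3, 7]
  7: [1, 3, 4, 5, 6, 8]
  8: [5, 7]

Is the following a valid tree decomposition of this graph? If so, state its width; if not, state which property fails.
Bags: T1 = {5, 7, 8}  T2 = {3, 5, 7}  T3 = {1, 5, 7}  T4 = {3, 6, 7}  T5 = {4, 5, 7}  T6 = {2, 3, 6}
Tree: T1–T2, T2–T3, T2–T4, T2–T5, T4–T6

Yes; width 2.

Every vertex of G appears in some bag (union = {1, 2, 3, 4, 5, 6, 7, 8}); every edge is covered by a bag; and for each vertex v the set of bags containing v is connected in the bag tree. The decomposition is therefore valid. The largest bag has 3 vertices, so the width is 2.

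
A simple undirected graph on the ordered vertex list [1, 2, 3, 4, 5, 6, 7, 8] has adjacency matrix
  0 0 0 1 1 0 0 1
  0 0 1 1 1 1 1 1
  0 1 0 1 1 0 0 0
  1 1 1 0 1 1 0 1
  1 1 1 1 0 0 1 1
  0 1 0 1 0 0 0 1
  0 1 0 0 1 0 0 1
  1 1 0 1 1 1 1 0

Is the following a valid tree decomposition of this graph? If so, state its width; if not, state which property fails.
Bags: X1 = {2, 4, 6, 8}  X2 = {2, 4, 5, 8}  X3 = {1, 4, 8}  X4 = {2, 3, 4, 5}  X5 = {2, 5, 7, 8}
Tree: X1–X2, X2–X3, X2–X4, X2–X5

No — edge (5,1) lies in no bag.

A tree decomposition must satisfy three properties: every vertex lies in some bag; for every edge, both endpoints lie together in some bag; and for every vertex, the bags containing it form a connected subtree. Here edge (5,1) lies in no bag, so the decomposition is invalid.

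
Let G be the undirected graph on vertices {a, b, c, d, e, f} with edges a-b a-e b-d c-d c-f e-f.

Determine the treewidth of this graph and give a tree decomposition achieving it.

Treewidth 2.
Bags: B1 = {a, b, e}  B2 = {b, d, e}  B3 = {c, d, e}  B4 = {c, e, f}
Tree: B1–B2, B2–B3, B3–B4

Each bag holds 3 vertices, so the decomposition has width 2, which upper-bounds the treewidth. Since e–a–b–d–c–f–e is a cycle in G, G is not acyclic. Forests are exactly the graphs of treewidth ≤ 1, so tw(G) ≥ 2. Combining the bounds, tw(G) = 2.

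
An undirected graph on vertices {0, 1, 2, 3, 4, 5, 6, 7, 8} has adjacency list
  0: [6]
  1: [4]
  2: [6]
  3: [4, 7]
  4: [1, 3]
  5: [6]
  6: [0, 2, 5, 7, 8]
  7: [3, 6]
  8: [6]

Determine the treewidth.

A width-1 tree decomposition is:
Bags: B1 = {3, 4}  B2 = {3, 7}  B3 = {6, 7}  B4 = {6, 8}  B5 = {2, 6}  B6 = {1, 4}  B7 = {5, 6}  B8 = {0, 6}
Tree: B1–B2, B2–B3, B3–B4, B4–B5, B1–B6, B5–B7, B5–B8
The largest bag has 2 vertices, giving width 1; this decomposition certifies tw(G) ≤ 1. Since G has at least one edge (e.g. 4–3), it is not an edgeless graph, so tw(G) ≥ 1. Hence tw(G) = 1 exactly.

1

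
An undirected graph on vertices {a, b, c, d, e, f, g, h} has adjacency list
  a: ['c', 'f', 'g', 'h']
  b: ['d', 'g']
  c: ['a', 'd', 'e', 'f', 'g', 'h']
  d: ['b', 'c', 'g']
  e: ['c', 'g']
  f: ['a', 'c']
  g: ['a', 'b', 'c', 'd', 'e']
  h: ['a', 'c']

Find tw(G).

2

A width-2 tree decomposition is:
Bags: B1 = {a, c, g}  B2 = {a, c, f}  B3 = {c, d, g}  B4 = {a, c, h}  B5 = {b, d, g}  B6 = {c, e, g}
Tree: B1–B2, B1–B3, B2–B4, B3–B5, B1–B6
The largest bag has 3 vertices, giving width 2; this decomposition certifies tw(G) ≤ 2. On the other hand G contains the 3-clique {c, d, g}. A clique must lie in a single bag of any decomposition, so no decomposition can have width below 2. Therefore the treewidth is 2.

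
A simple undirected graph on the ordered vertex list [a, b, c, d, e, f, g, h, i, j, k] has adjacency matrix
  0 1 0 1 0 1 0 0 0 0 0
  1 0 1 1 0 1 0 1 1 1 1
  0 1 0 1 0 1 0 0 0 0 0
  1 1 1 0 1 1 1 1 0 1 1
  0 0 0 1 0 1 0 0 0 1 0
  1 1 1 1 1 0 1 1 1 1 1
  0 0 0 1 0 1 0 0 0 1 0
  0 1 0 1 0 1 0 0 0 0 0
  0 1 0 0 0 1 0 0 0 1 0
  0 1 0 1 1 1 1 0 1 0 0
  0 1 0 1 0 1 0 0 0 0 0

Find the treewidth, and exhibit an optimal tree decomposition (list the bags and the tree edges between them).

Treewidth 3.
One such decomposition:
Bags: B1 = {b, d, f, j}  B2 = {b, d, f, h}  B3 = {b, d, f, k}  B4 = {b, f, i, j}  B5 = {d, e, f, j}  B6 = {a, b, d, f}  B7 = {d, f, g, j}  B8 = {b, c, d, f}
Tree: B1–B2, B1–B3, B1–B4, B1–B5, B3–B6, B1–B7, B3–B8

The largest bag has 4 vertices, giving width 3; this decomposition certifies tw(G) ≤ 3. On the other hand G contains the 4-clique {d, f, g, j}. A clique must lie in a single bag of any decomposition, so no decomposition can have width below 3. Hence tw(G) = 3 exactly.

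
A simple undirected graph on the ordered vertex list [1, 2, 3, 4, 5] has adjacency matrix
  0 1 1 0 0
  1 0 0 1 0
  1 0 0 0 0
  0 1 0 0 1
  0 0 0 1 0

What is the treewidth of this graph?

A width-1 tree decomposition is:
Bags: B1 = {1, 3}  B2 = {1, 2}  B3 = {2, 4}  B4 = {4, 5}
Tree: B1–B2, B2–B3, B3–B4
The largest bag has 2 vertices, giving width 1; this decomposition certifies tw(G) ≤ 1. G has an edge, so its treewidth is at least 1. Hence tw(G) = 1 exactly.

1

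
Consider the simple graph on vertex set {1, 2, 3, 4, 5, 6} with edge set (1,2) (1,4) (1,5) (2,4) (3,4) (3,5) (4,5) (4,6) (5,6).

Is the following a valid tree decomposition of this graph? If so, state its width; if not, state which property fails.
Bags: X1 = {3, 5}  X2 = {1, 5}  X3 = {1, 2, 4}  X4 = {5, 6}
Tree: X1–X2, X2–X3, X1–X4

A tree decomposition must satisfy three properties: every vertex lies in some bag; for every edge, both endpoints lie together in some bag; and for every vertex, the bags containing it form a connected subtree. Here edge (4,3) lies in no bag, so the decomposition is invalid.

No — edge (4,3) lies in no bag.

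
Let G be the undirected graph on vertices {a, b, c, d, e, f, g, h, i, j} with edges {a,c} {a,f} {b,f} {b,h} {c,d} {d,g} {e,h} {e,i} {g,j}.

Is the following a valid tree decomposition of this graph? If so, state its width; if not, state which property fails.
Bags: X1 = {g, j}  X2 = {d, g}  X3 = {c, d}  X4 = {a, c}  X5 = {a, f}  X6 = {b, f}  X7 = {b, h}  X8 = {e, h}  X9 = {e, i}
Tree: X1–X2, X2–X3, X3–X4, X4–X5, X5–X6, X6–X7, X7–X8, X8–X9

Yes; width 1.

Vertex coverage: the bags together contain {a, b, c, d, e, f, g, h, i, j}, the full vertex set. Edge coverage: each edge of G has both endpoints in at least one bag. Running intersection: for every vertex, the bags containing it form a connected subtree. All three properties hold, so this is a valid tree decomposition of width max|bag| − 1 = 1, and hence tw(G) ≤ 1.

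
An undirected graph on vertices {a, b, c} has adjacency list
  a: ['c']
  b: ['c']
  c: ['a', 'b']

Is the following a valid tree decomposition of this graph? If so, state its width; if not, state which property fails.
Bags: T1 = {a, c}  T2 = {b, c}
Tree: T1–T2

Yes; width 1.

Checking the three conditions: (i) the bags cover all of {a, b, c}; (ii) for each edge, some bag contains both endpoints; (iii) the bags containing any fixed vertex form a subtree. All hold, so the decomposition is valid with width 2 − 1 = 1.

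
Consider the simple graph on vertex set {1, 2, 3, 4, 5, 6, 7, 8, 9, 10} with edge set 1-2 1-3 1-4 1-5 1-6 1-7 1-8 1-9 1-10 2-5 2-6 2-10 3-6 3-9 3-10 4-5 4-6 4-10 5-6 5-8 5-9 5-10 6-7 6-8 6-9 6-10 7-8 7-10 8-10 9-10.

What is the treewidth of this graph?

4

A width-4 tree decomposition is:
Bags: B1 = {1, 5, 6, 9, 10}  B2 = {1, 5, 6, 8, 10}  B3 = {1, 3, 6, 9, 10}  B4 = {1, 4, 5, 6, 10}  B5 = {1, 6, 7, 8, 10}  B6 = {1, 2, 5, 6, 10}
Tree: B1–B2, B1–B3, B1–B4, B2–B5, B1–B6
Every bag has size at most 5, so the width is 5 − 1 = 4 and tw(G) ≤ 4. On the other hand G contains the 5-clique {1, 3, 6, 9, 10}. A clique must lie in a single bag of any decomposition, so no decomposition can have width below 4. The upper and lower bounds meet at 4, so that is the treewidth.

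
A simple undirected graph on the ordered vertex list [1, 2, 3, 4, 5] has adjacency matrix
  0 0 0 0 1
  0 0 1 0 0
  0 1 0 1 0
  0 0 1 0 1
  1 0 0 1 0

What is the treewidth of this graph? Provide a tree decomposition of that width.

Every bag has size at most 2, so the width is 2 − 1 = 1 and tw(G) ≤ 1. G has an edge, so its treewidth is at least 1. Hence tw(G) = 1 exactly.

Treewidth 1.
One optimal decomposition is:
Bags: B1 = {4, 5}  B2 = {3, 4}  B3 = {1, 5}  B4 = {2, 3}
Tree: B1–B2, B1–B3, B2–B4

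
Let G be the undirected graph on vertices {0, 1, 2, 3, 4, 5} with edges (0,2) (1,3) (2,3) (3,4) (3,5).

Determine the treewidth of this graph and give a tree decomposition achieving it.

Treewidth 1.
Bags: B1 = {1, 3}  B2 = {3, 4}  B3 = {2, 3}  B4 = {3, 5}  B5 = {0, 2}
Tree: B1–B2, B1–B3, B2–B4, B3–B5

The largest bag has 2 vertices, giving width 1; this decomposition certifies tw(G) ≤ 1. Any graph with an edge has treewidth ≥ 1, and G has the edge 3–1. The upper and lower bounds meet at 1, so that is the treewidth.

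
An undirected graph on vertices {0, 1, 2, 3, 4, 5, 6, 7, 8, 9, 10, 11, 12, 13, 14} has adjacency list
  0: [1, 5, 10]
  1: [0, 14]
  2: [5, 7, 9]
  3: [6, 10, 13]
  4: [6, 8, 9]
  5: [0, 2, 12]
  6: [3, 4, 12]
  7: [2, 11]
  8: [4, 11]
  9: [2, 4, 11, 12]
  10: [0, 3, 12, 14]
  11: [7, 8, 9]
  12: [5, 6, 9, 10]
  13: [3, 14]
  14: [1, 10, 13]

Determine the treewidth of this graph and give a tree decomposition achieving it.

The largest bag has 4 vertices, giving width 3; this decomposition certifies tw(G) ≤ 3. For the lower bound: the 4 vertex sets {7,8,11}, {2}, {9}, {4,5,6,12} are disjoint, each induces a connected subgraph, and every pair is joined by at least one edge of G. Contracting each set to a single vertex therefore yields K_{4} as a minor, and since treewidth is minor-monotone, tw(G) ≥ tw(K_{4}) = 3. Therefore the treewidth is 3.

Treewidth 3.
One optimal decomposition is:
Bags: B1 = {2, 7, 8, 11}  B2 = {2, 8, 9, 11}  B3 = {2, 4, 8, 9}  B4 = {2, 4, 5, 9}  B5 = {4, 5, 9, 12}  B6 = {4, 5, 6, 12}  B7 = {0, 5, 6, 12}  B8 = {0, 6, 10, 12}  B9 = {0, 3, 6, 10}  B10 = {0, 1, 3, 10}  B11 = {1, 3, 10, 14}  B12 = {1, 3, 13, 14}
Tree: B1–B2, B2–B3, B3–B4, B4–B5, B5–B6, B6–B7, B7–B8, B8–B9, B9–B10, B10–B11, B11–B12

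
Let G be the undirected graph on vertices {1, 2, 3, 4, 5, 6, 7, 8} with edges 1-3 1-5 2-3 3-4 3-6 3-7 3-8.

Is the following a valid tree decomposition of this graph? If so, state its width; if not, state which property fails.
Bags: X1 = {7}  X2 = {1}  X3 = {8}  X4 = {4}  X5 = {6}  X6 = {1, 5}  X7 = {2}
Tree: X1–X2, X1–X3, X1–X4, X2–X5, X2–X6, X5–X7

No — vertex 3 appears in no bag.

A tree decomposition must satisfy three properties: every vertex lies in some bag; for every edge, both endpoints lie together in some bag; and for every vertex, the bags containing it form a connected subtree. Here vertex 3 appears in no bag, so the decomposition is invalid.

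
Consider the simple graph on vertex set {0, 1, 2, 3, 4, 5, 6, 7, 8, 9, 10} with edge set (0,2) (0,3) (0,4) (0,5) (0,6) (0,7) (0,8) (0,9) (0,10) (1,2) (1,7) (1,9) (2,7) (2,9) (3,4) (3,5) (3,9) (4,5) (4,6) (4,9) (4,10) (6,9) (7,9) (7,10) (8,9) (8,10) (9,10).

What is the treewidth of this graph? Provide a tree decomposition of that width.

Treewidth 3.
One such decomposition:
Bags: B1 = {1, 2, 7, 9}  B2 = {0, 2, 7, 9}  B3 = {0, 7, 9, 10}  B4 = {0, 8, 9, 10}  B5 = {0, 4, 9, 10}  B6 = {0, 3, 4, 9}  B7 = {0, 3, 4, 5}  B8 = {0, 4, 6, 9}
Tree: B1–B2, B2–B3, B3–B4, B4–B5, B5–B6, B6–B7, B5–B8

Every bag has size at most 4, so the width is 4 − 1 = 3 and tw(G) ≤ 3. On the other hand G contains the 4-clique {0, 8, 9, 10}. A clique must lie in a single bag of any decomposition, so no decomposition can have width below 3. The upper and lower bounds meet at 3, so that is the treewidth.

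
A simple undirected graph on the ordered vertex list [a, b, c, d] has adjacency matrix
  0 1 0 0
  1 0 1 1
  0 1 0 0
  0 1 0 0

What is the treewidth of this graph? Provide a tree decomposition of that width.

Treewidth 1.
One such decomposition:
Bags: B1 = {a, b}  B2 = {b, c}  B3 = {b, d}
Tree: B1–B2, B2–B3

The largest bag has 2 vertices, giving width 1; this decomposition certifies tw(G) ≤ 1. Since G has at least one edge (e.g. b–a), it is not an edgeless graph, so tw(G) ≥ 1. Combining the bounds, tw(G) = 1.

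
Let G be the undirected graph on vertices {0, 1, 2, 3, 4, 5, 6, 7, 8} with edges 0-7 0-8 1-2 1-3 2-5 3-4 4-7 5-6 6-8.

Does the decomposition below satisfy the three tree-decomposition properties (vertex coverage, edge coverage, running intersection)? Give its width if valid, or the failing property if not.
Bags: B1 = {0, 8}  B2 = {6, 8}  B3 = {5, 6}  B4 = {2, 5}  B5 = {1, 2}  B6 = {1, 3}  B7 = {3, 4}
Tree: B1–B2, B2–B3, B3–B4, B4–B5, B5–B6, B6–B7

A tree decomposition must satisfy three properties: every vertex lies in some bag; for every edge, both endpoints lie together in some bag; and for every vertex, the bags containing it form a connected subtree. Here vertex 7 appears in no bag, so the decomposition is invalid.

No — vertex 7 appears in no bag.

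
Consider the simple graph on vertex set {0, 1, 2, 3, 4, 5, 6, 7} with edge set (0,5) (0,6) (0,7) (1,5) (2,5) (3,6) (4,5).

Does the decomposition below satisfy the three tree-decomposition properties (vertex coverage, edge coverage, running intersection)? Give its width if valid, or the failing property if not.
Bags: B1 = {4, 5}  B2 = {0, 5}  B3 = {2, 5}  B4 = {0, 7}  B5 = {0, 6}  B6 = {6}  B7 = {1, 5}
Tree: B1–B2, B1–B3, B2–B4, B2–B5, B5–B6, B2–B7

A tree decomposition must satisfy three properties: every vertex lies in some bag; for every edge, both endpoints lie together in some bag; and for every vertex, the bags containing it form a connected subtree. Here vertex 3 appears in no bag, so the decomposition is invalid.

No — vertex 3 appears in no bag.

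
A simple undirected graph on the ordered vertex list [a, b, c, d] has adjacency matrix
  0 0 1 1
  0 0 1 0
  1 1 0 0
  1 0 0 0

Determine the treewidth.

A width-1 tree decomposition is:
Bags: B1 = {a, c}  B2 = {b, c}  B3 = {a, d}
Tree: B1–B2, B1–B3
Each bag holds 2 vertices, so the decomposition has width 1, which upper-bounds the treewidth. Since G has at least one edge (e.g. c–a), it is not an edgeless graph, so tw(G) ≥ 1. The upper and lower bounds meet at 1, so that is the treewidth.

1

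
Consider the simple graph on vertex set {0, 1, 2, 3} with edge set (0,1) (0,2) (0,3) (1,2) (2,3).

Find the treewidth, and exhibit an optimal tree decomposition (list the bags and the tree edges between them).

Every bag has size at most 3, so the width is 3 − 1 = 2 and tw(G) ≤ 2. On the other hand G contains the 3-clique {0, 1, 2}. A clique must lie in a single bag of any decomposition, so no decomposition can have width below 2. Therefore the treewidth is 2.

Treewidth 2.
One optimal decomposition is:
Bags: B1 = {0, 2, 3}  B2 = {0, 1, 2}
Tree: B1–B2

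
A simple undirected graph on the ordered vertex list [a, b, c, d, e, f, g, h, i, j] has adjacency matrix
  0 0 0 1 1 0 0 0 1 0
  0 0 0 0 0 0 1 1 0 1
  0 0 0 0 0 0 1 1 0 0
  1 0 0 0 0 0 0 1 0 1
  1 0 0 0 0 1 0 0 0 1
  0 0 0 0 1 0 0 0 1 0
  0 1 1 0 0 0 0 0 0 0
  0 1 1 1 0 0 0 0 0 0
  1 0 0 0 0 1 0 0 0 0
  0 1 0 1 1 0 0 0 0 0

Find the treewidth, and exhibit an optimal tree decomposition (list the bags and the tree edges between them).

The largest bag has 3 vertices, giving width 2; this decomposition certifies tw(G) ≤ 2. The edges f–i–a–e–f form a cycle, so G is not a tree and its treewidth is at least 2. Combining the bounds, tw(G) = 2.

Treewidth 2.
One optimal decomposition is:
Bags: B1 = {e, f, i}  B2 = {a, e, i}  B3 = {a, e, j}  B4 = {a, d, j}  B5 = {b, d, j}  B6 = {b, d, h}  B7 = {b, g, h}  B8 = {c, g, h}
Tree: B1–B2, B2–B3, B3–B4, B4–B5, B5–B6, B6–B7, B7–B8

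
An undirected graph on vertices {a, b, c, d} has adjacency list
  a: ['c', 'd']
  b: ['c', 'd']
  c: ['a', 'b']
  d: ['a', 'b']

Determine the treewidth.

A width-2 tree decomposition is:
Bags: B1 = {a, c, d}  B2 = {b, c, d}
Tree: B1–B2
Each bag holds 3 vertices, so the decomposition has width 2, which upper-bounds the treewidth. Since d–a–c–b–d is a cycle in G, G is not acyclic. Forests are exactly the graphs of treewidth ≤ 1, so tw(G) ≥ 2. Combining the bounds, tw(G) = 2.

2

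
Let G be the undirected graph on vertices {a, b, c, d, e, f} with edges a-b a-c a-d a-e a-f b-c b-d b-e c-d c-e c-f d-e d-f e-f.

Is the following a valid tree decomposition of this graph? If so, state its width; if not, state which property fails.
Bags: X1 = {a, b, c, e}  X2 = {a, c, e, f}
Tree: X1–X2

No — vertex d appears in no bag.

A tree decomposition must satisfy three properties: every vertex lies in some bag; for every edge, both endpoints lie together in some bag; and for every vertex, the bags containing it form a connected subtree. Here vertex d appears in no bag, so the decomposition is invalid.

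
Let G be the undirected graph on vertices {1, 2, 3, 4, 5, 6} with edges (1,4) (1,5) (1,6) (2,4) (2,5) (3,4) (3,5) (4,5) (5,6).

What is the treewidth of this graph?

A width-2 tree decomposition is:
Bags: B1 = {1, 4, 5}  B2 = {3, 4, 5}  B3 = {2, 4, 5}  B4 = {1, 5, 6}
Tree: B1–B2, B2–B3, B1–B4
Each bag holds 3 vertices, so the decomposition has width 2, which upper-bounds the treewidth. For the lower bound, the 3 vertices {1, 4, 5} are pairwise adjacent, and any tree decomposition puts a clique entirely inside one bag — forcing width ≥ 2. The upper and lower bounds meet at 2, so that is the treewidth.

2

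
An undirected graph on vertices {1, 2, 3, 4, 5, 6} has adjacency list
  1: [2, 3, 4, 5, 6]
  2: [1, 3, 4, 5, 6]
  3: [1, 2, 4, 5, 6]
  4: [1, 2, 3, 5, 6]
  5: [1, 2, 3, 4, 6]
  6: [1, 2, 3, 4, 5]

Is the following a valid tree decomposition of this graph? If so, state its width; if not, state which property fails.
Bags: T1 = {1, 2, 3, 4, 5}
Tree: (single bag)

No — vertex 6 appears in no bag.

A tree decomposition must satisfy three properties: every vertex lies in some bag; for every edge, both endpoints lie together in some bag; and for every vertex, the bags containing it form a connected subtree. Here vertex 6 appears in no bag, so the decomposition is invalid.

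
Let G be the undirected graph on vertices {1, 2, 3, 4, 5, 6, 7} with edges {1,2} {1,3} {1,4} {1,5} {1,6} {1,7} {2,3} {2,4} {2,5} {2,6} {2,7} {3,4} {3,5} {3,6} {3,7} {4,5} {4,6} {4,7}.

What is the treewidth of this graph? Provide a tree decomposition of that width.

Every bag has size at most 5, so the width is 5 − 1 = 4 and tw(G) ≤ 4. On the other hand G contains the 5-clique {1, 2, 3, 4, 5}. A clique must lie in a single bag of any decomposition, so no decomposition can have width below 4. Hence tw(G) = 4 exactly.

Treewidth 4.
One such decomposition:
Bags: B1 = {1, 2, 3, 4, 7}  B2 = {1, 2, 3, 4, 6}  B3 = {1, 2, 3, 4, 5}
Tree: B1–B2, B1–B3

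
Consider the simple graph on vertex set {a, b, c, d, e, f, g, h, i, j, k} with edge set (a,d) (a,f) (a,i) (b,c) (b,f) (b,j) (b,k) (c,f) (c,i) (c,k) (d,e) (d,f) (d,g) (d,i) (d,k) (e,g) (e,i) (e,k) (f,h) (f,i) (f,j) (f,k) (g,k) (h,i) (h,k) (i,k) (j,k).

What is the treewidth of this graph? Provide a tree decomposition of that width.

Treewidth 3.
One such decomposition:
Bags: B1 = {d, f, i, k}  B2 = {c, f, i, k}  B3 = {b, c, f, k}  B4 = {d, e, i, k}  B5 = {d, e, g, k}  B6 = {b, f, j, k}  B7 = {a, d, f, i}  B8 = {f, h, i, k}
Tree: B1–B2, B2–B3, B1–B4, B4–B5, B3–B6, B1–B7, B2–B8

Every bag has size at most 4, so the width is 4 − 1 = 3 and tw(G) ≤ 3. For the lower bound, the 4 vertices {a, d, f, i} are pairwise adjacent, and any tree decomposition puts a clique entirely inside one bag — forcing width ≥ 3. The upper and lower bounds meet at 3, so that is the treewidth.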